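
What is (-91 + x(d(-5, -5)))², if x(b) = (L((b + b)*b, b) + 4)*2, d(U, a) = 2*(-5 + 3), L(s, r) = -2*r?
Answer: 4489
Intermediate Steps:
d(U, a) = -4 (d(U, a) = 2*(-2) = -4)
x(b) = 8 - 4*b (x(b) = (-2*b + 4)*2 = (4 - 2*b)*2 = 8 - 4*b)
(-91 + x(d(-5, -5)))² = (-91 + (8 - 4*(-4)))² = (-91 + (8 + 16))² = (-91 + 24)² = (-67)² = 4489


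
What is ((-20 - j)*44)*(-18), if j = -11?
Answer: 7128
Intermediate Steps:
((-20 - j)*44)*(-18) = ((-20 - 1*(-11))*44)*(-18) = ((-20 + 11)*44)*(-18) = -9*44*(-18) = -396*(-18) = 7128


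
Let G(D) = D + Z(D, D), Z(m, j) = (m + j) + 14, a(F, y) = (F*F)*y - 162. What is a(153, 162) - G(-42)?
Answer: 3792208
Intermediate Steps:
a(F, y) = -162 + y*F² (a(F, y) = F²*y - 162 = y*F² - 162 = -162 + y*F²)
Z(m, j) = 14 + j + m (Z(m, j) = (j + m) + 14 = 14 + j + m)
G(D) = 14 + 3*D (G(D) = D + (14 + D + D) = D + (14 + 2*D) = 14 + 3*D)
a(153, 162) - G(-42) = (-162 + 162*153²) - (14 + 3*(-42)) = (-162 + 162*23409) - (14 - 126) = (-162 + 3792258) - 1*(-112) = 3792096 + 112 = 3792208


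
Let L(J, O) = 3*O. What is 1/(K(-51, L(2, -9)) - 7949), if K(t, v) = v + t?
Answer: -1/8027 ≈ -0.00012458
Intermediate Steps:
K(t, v) = t + v
1/(K(-51, L(2, -9)) - 7949) = 1/((-51 + 3*(-9)) - 7949) = 1/((-51 - 27) - 7949) = 1/(-78 - 7949) = 1/(-8027) = -1/8027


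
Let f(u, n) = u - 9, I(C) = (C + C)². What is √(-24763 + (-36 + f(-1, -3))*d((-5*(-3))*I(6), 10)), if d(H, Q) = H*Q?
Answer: I*√1018363 ≈ 1009.1*I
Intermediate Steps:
I(C) = 4*C² (I(C) = (2*C)² = 4*C²)
f(u, n) = -9 + u
√(-24763 + (-36 + f(-1, -3))*d((-5*(-3))*I(6), 10)) = √(-24763 + (-36 + (-9 - 1))*(((-5*(-3))*(4*6²))*10)) = √(-24763 + (-36 - 10)*((15*(4*36))*10)) = √(-24763 - 46*15*144*10) = √(-24763 - 99360*10) = √(-24763 - 46*21600) = √(-24763 - 993600) = √(-1018363) = I*√1018363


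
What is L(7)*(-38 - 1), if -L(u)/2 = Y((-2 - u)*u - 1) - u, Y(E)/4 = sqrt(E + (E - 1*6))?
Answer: -546 + 312*I*sqrt(134) ≈ -546.0 + 3611.7*I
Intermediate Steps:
Y(E) = 4*sqrt(-6 + 2*E) (Y(E) = 4*sqrt(E + (E - 1*6)) = 4*sqrt(E + (E - 6)) = 4*sqrt(E + (-6 + E)) = 4*sqrt(-6 + 2*E))
L(u) = -8*sqrt(-8 + 2*u*(-2 - u)) + 2*u (L(u) = -2*(4*sqrt(-6 + 2*((-2 - u)*u - 1)) - u) = -2*(4*sqrt(-6 + 2*(u*(-2 - u) - 1)) - u) = -2*(4*sqrt(-6 + 2*(-1 + u*(-2 - u))) - u) = -2*(4*sqrt(-6 + (-2 + 2*u*(-2 - u))) - u) = -2*(4*sqrt(-8 + 2*u*(-2 - u)) - u) = -2*(-u + 4*sqrt(-8 + 2*u*(-2 - u))) = -8*sqrt(-8 + 2*u*(-2 - u)) + 2*u)
L(7)*(-38 - 1) = (-8*sqrt(-8 - 4*7 - 2*7**2) + 2*7)*(-38 - 1) = (-8*sqrt(-8 - 28 - 2*49) + 14)*(-39) = (-8*sqrt(-8 - 28 - 98) + 14)*(-39) = (-8*I*sqrt(134) + 14)*(-39) = (14 - 8*I*sqrt(134))*(-39) = -546 + 312*I*sqrt(134)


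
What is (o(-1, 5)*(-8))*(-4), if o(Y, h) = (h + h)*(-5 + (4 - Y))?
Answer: 0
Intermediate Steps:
o(Y, h) = 2*h*(-1 - Y) (o(Y, h) = (2*h)*(-1 - Y) = 2*h*(-1 - Y))
(o(-1, 5)*(-8))*(-4) = (-2*5*(1 - 1)*(-8))*(-4) = (-2*5*0*(-8))*(-4) = (0*(-8))*(-4) = 0*(-4) = 0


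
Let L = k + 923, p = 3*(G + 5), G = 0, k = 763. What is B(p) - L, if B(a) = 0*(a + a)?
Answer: -1686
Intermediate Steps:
p = 15 (p = 3*(0 + 5) = 3*5 = 15)
L = 1686 (L = 763 + 923 = 1686)
B(a) = 0 (B(a) = 0*(2*a) = 0)
B(p) - L = 0 - 1*1686 = 0 - 1686 = -1686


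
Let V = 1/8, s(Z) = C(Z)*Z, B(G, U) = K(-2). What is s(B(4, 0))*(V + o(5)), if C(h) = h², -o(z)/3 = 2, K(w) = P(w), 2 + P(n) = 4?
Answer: -47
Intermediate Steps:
P(n) = 2 (P(n) = -2 + 4 = 2)
K(w) = 2
B(G, U) = 2
o(z) = -6 (o(z) = -3*2 = -6)
s(Z) = Z³ (s(Z) = Z²*Z = Z³)
V = ⅛ ≈ 0.12500
s(B(4, 0))*(V + o(5)) = 2³*(⅛ - 6) = 8*(-47/8) = -47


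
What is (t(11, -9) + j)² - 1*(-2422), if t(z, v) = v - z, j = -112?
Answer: 19846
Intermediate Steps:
(t(11, -9) + j)² - 1*(-2422) = ((-9 - 1*11) - 112)² - 1*(-2422) = ((-9 - 11) - 112)² + 2422 = (-20 - 112)² + 2422 = (-132)² + 2422 = 17424 + 2422 = 19846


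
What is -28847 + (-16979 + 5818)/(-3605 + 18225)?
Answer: -421754301/14620 ≈ -28848.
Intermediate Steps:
-28847 + (-16979 + 5818)/(-3605 + 18225) = -28847 - 11161/14620 = -421754301/14620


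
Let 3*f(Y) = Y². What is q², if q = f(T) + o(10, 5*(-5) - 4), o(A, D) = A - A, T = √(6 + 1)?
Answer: 49/9 ≈ 5.4444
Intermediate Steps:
T = √7 ≈ 2.6458
o(A, D) = 0
f(Y) = Y²/3
q = 7/3 (q = (√7)²/3 + 0 = (⅓)*7 + 0 = 7/3 + 0 = 7/3 ≈ 2.3333)
q² = (7/3)² = 49/9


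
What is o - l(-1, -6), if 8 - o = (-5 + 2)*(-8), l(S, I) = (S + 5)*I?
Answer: 8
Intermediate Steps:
l(S, I) = I*(5 + S) (l(S, I) = (5 + S)*I = I*(5 + S))
o = -16 (o = 8 - (-5 + 2)*(-8) = 8 - (-3)*(-8) = 8 - 1*24 = 8 - 24 = -16)
o - l(-1, -6) = -16 - (-6)*(5 - 1) = -16 - (-6)*4 = -16 - 1*(-24) = -16 + 24 = 8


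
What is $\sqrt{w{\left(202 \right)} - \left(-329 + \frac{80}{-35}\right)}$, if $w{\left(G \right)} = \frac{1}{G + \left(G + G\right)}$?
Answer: $\frac{\sqrt{5961371682}}{4242} \approx 18.201$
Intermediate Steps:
$w{\left(G \right)} = \frac{1}{3 G}$ ($w{\left(G \right)} = \frac{1}{G + 2 G} = \frac{1}{3 G}$)
$\sqrt{w{\left(202 \right)} - \left(-329 + \frac{80}{-35}\right)} = \sqrt{\frac{1}{3 \cdot 202} - \left(-329 + \frac{80}{-35}\right)} = \sqrt{\frac{1}{3} \cdot \frac{1}{202} + \left(329 - - \frac{16}{7}\right)} = \sqrt{\frac{1}{606} + \left(329 + \frac{16}{7}\right)} = \sqrt{\frac{1}{606} + \frac{2319}{7}} = \sqrt{\frac{1405321}{4242}} = \frac{\sqrt{5961371682}}{4242}$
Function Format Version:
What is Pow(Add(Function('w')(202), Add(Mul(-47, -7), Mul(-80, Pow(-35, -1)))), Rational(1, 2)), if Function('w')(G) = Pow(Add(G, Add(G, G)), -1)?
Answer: Mul(Rational(1, 4242), Pow(5961371682, Rational(1, 2))) ≈ 18.201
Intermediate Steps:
Function('w')(G) = Mul(Rational(1, 3), Pow(G, -1)) (Function('w')(G) = Pow(Add(G, Mul(2, G)), -1) = Pow(Mul(3, G), -1) = Mul(Rational(1, 3), Pow(G, -1)))
Pow(Add(Function('w')(202), Add(Mul(-47, -7), Mul(-80, Pow(-35, -1)))), Rational(1, 2)) = Pow(Add(Mul(Rational(1, 3), Pow(202, -1)), Add(Mul(-47, -7), Mul(-80, Pow(-35, -1)))), Rational(1, 2)) = Pow(Add(Mul(Rational(1, 3), Rational(1, 202)), Add(329, Mul(-80, Rational(-1, 35)))), Rational(1, 2)) = Pow(Add(Rational(1, 606), Add(329, Rational(16, 7))), Rational(1, 2)) = Pow(Add(Rational(1, 606), Rational(2319, 7)), Rational(1, 2)) = Pow(Rational(1405321, 4242), Rational(1, 2)) = Mul(Rational(1, 4242), Pow(5961371682, Rational(1, 2)))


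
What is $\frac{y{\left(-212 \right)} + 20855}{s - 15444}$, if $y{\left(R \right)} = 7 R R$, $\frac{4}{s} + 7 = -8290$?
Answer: $- \frac{2783336511}{128138872} \approx -21.721$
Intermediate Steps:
$s = - \frac{4}{8297}$ ($s = \frac{4}{-7 - 8290} = \frac{4}{-8297} = 4 \left(- \frac{1}{8297}\right) = - \frac{4}{8297} \approx -0.0004821$)
$y{\left(R \right)} = 7 R^{2}$
$\frac{y{\left(-212 \right)} + 20855}{s - 15444} = \frac{7 \left(-212\right)^{2} + 20855}{- \frac{4}{8297} - 15444} = \frac{7 \cdot 44944 + 20855}{- \frac{128138872}{8297}} = \left(314608 + 20855\right) \left(- \frac{8297}{128138872}\right) = 335463 \left(- \frac{8297}{128138872}\right) = - \frac{2783336511}{128138872}$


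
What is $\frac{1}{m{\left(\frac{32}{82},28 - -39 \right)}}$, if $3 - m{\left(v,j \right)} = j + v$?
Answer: $- \frac{41}{2640} \approx -0.01553$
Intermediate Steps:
$m{\left(v,j \right)} = 3 - j - v$ ($m{\left(v,j \right)} = 3 - \left(j + v\right) = 3 - j - v$)
$\frac{1}{m{\left(\frac{32}{82},28 - -39 \right)}} = \frac{1}{3 - \left(28 - -39\right) - \frac{32}{82}} = \frac{1}{3 - \left(28 + 39\right) - 32 \cdot \frac{1}{82}} = \frac{1}{3 - 67 - \frac{16}{41}} = \frac{1}{- \frac{2640}{41}} = - \frac{41}{2640}$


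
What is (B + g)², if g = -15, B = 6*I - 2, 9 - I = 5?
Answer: 49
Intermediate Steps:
I = 4 (I = 9 - 1*5 = 9 - 5 = 4)
B = 22 (B = 6*4 - 2 = 24 - 2 = 22)
(B + g)² = (22 - 15)² = 7² = 49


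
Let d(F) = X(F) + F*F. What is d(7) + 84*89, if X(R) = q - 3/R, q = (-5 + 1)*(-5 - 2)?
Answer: 52868/7 ≈ 7552.6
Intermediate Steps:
q = 28 (q = -4*(-7) = 28)
X(R) = 28 - 3/R
d(F) = 28 + F**2 - 3/F (d(F) = (28 - 3/F) + F*F = (28 - 3/F) + F**2 = 28 + F**2 - 3/F)
d(7) + 84*89 = (28 + 7**2 - 3/7) + 84*89 = (28 + 49 - 3*1/7) + 7476 = (28 + 49 - 3/7) + 7476 = 536/7 + 7476 = 52868/7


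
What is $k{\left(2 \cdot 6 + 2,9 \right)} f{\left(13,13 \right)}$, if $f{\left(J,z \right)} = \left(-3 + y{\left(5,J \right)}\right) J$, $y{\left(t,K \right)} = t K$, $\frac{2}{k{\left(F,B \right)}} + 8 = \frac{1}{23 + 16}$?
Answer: $- \frac{62868}{311} \approx -202.15$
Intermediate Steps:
$k{\left(F,B \right)} = - \frac{78}{311}$ ($k{\left(F,B \right)} = \frac{2}{-8 + \frac{1}{23 + 16}} = \frac{2}{-8 + \frac{1}{39}} = \frac{2}{- \frac{311}{39}} = 2 \left(- \frac{39}{311}\right) = - \frac{78}{311}$)
$y{\left(t,K \right)} = K t$
$f{\left(J,z \right)} = J \left(-3 + 5 J\right)$ ($f{\left(J,z \right)} = \left(-3 + J 5\right) J = \left(-3 + 5 J\right) J = J \left(-3 + 5 J\right)$)
$k{\left(2 \cdot 6 + 2,9 \right)} f{\left(13,13 \right)} = - \frac{78 \cdot 13 \left(-3 + 5 \cdot 13\right)}{311} = - \frac{78 \cdot 13 \left(-3 + 65\right)}{311} = - \frac{78 \cdot 13 \cdot 62}{311} = \left(- \frac{78}{311}\right) 806 = - \frac{62868}{311}$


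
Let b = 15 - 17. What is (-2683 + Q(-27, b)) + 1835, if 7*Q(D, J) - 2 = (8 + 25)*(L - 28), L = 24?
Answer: -6066/7 ≈ -866.57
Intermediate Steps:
b = -2
Q(D, J) = -130/7 (Q(D, J) = 2/7 + ((8 + 25)*(24 - 28))/7 = 2/7 + (33*(-4))/7 = 2/7 + (⅐)*(-132) = 2/7 - 132/7 = -130/7)
(-2683 + Q(-27, b)) + 1835 = (-2683 - 130/7) + 1835 = -18911/7 + 1835 = -6066/7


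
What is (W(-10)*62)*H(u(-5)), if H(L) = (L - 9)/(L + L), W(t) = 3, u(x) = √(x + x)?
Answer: 93 + 837*I*√10/10 ≈ 93.0 + 264.68*I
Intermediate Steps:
u(x) = √2*√x (u(x) = √(2*x) = √2*√x)
H(L) = (-9 + L)/(2*L) (H(L) = (-9 + L)/((2*L)) = (-9 + L)*(1/(2*L)) = (-9 + L)/(2*L))
(W(-10)*62)*H(u(-5)) = (3*62)*((-9 + √2*√(-5))/(2*((√2*√(-5))))) = 186*((-9 + √2*(I*√5))/(2*((√2*(I*√5))))) = 186*((-9 + I*√10)/(2*((I*√10)))) = 186*((-I*√10/10)*(-9 + I*√10)/2) = 186*(-I*√10*(-9 + I*√10)/20) = -93*I*√10*(-9 + I*√10)/10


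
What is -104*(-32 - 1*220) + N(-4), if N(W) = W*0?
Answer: 26208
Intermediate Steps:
N(W) = 0
-104*(-32 - 1*220) + N(-4) = -104*(-32 - 1*220) + 0 = -104*(-32 - 220) + 0 = -104*(-252) + 0 = 26208 + 0 = 26208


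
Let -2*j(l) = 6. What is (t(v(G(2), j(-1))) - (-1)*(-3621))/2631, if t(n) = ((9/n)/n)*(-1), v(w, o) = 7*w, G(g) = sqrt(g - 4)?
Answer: -118283/85946 ≈ -1.3762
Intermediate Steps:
j(l) = -3 (j(l) = -1/2*6 = -3)
G(g) = sqrt(-4 + g)
t(n) = -9/n**2 (t(n) = (9/n**2)*(-1) = -9/n**2)
(t(v(G(2), j(-1))) - (-1)*(-3621))/2631 = (-9*1/(49*(-4 + 2)) - (-1)*(-3621))/2631 = (-9/(7*sqrt(-2))**2 - 1*3621)*(1/2631) = (-9/(7*(I*sqrt(2)))**2 - 3621)*(1/2631) = (-9/(7*I*sqrt(2))**2 - 3621)*(1/2631) = (-9*(-1/98) - 3621)*(1/2631) = (9/98 - 3621)*(1/2631) = -354849/98*1/2631 = -118283/85946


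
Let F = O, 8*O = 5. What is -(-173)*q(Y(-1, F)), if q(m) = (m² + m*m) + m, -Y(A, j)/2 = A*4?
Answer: 23528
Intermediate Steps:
O = 5/8 (O = (⅛)*5 = 5/8 ≈ 0.62500)
F = 5/8 ≈ 0.62500
Y(A, j) = -8*A (Y(A, j) = -2*A*4 = -8*A)
q(m) = m + 2*m² (q(m) = (m² + m²) + m = 2*m² + m = m + 2*m²)
-(-173)*q(Y(-1, F)) = -(-173)*(-8*(-1))*(1 + 2*(-8*(-1))) = -(-173)*8*(1 + 2*8) = -(-173)*8*(1 + 16) = -(-173)*8*17 = -(-173)*136 = -1*(-23528) = 23528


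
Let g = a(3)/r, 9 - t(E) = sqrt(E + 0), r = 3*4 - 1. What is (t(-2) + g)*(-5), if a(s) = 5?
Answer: -520/11 + 5*I*sqrt(2) ≈ -47.273 + 7.0711*I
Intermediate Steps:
r = 11 (r = 12 - 1 = 11)
t(E) = 9 - sqrt(E) (t(E) = 9 - sqrt(E + 0) = 9 - sqrt(E))
g = 5/11 ≈ 0.45455
(t(-2) + g)*(-5) = ((9 - sqrt(-2)) + 5/11)*(-5) = ((9 - I*sqrt(2)) + 5/11)*(-5) = (104/11 - I*sqrt(2))*(-5) = -520/11 + 5*I*sqrt(2)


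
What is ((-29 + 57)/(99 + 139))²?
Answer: 4/289 ≈ 0.013841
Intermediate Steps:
((-29 + 57)/(99 + 139))² = (28/238)² = (28*(1/238))² = (2/17)² = 4/289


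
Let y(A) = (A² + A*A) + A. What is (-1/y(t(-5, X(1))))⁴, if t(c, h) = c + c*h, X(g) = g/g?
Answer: 1/1303210000 ≈ 7.6734e-10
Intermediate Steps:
X(g) = 1
y(A) = A + 2*A² (y(A) = (A² + A²) + A = 2*A² + A = A + 2*A²)
(-1/y(t(-5, X(1))))⁴ = (-1/((-5*(1 + 1))*(1 + 2*(-5*(1 + 1)))))⁴ = (-1/((-5*2)*(1 + 2*(-5*2))))⁴ = (-1/((-10*(1 + 2*(-10)))))⁴ = (-1/((-10*(1 - 20))))⁴ = (-1/((-10*(-19))))⁴ = (-1/190)⁴ = 1/1303210000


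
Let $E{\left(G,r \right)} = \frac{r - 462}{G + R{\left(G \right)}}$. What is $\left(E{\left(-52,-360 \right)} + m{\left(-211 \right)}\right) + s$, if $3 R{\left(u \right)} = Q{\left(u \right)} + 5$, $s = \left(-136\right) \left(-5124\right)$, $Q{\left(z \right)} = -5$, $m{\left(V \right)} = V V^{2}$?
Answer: $- \frac{226123331}{26} \approx -8.6971 \cdot 10^{6}$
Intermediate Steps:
$m{\left(V \right)} = V^{3}$
$s = 696864$
$R{\left(u \right)} = 0$ ($R{\left(u \right)} = \frac{-5 + 5}{3} = \frac{1}{3} \cdot 0 = 0$)
$E{\left(G,r \right)} = \frac{-462 + r}{G}$ ($E{\left(G,r \right)} = \frac{r - 462}{G + 0} = \frac{-462 + r}{G}$)
$\left(E{\left(-52,-360 \right)} + m{\left(-211 \right)}\right) + s = \left(\frac{-462 - 360}{-52} + \left(-211\right)^{3}\right) + 696864 = \left(\left(- \frac{1}{52}\right) \left(-822\right) - 9393931\right) + 696864 = \left(\frac{411}{26} - 9393931\right) + 696864 = - \frac{244241795}{26} + 696864 = - \frac{226123331}{26}$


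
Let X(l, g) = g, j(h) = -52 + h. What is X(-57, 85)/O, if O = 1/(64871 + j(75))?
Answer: 5515990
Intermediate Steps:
O = 1/64894 (O = 1/(64871 + (-52 + 75)) = 1/(64871 + 23) = 1/64894 ≈ 1.5410e-5)
X(-57, 85)/O = 85/(1/64894) = 85*64894 = 5515990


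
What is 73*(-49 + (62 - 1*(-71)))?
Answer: 6132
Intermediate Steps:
73*(-49 + (62 - 1*(-71))) = 73*(-49 + (62 + 71)) = 73*(-49 + 133) = 73*84 = 6132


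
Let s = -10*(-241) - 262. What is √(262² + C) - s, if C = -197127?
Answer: -2148 + I*√128483 ≈ -2148.0 + 358.45*I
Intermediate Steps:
s = 2148 (s = 2410 - 262 = 2148)
√(262² + C) - s = √(262² - 197127) - 1*2148 = √(68644 - 197127) - 2148 = √(-128483) - 2148 = I*√128483 - 2148 = -2148 + I*√128483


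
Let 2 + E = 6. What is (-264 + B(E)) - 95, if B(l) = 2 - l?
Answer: -361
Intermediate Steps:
E = 4 (E = -2 + 6 = 4)
(-264 + B(E)) - 95 = (-264 + (2 - 1*4)) - 95 = (-264 + (2 - 4)) - 95 = (-264 - 2) - 95 = -266 - 95 = -361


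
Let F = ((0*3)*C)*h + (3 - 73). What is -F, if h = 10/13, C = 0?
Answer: 70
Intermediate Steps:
h = 10/13 (h = 10*(1/13) = 10/13 ≈ 0.76923)
F = -70 (F = ((0*3)*0)*(10/13) + (3 - 73) = (0*0)*(10/13) - 70 = 0*(10/13) - 70 = 0 - 70 = -70)
-F = -1*(-70) = 70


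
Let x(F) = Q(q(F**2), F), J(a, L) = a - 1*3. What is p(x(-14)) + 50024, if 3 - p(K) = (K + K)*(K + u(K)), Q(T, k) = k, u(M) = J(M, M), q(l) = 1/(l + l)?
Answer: 49159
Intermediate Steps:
q(l) = 1/(2*l)
J(a, L) = -3 + a (J(a, L) = a - 3 = -3 + a)
u(M) = -3 + M
x(F) = F
p(K) = 3 - 2*K*(-3 + 2*K) (p(K) = 3 - (K + K)*(K + (-3 + K)) = 3 - 2*K*(-3 + 2*K))
p(x(-14)) + 50024 = (3 - 4*(-14)**2 + 6*(-14)) + 50024 = (3 - 4*196 - 84) + 50024 = (3 - 784 - 84) + 50024 = -865 + 50024 = 49159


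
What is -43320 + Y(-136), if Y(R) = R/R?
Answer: -43319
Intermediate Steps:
Y(R) = 1
-43320 + Y(-136) = -43320 + 1 = -43319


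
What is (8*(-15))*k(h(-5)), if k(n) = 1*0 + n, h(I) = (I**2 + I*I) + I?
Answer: -5400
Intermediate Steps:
h(I) = I + 2*I**2 (h(I) = (I**2 + I**2) + I = 2*I**2 + I = I + 2*I**2)
k(n) = n (k(n) = 0 + n = n)
(8*(-15))*k(h(-5)) = (8*(-15))*(-5*(1 + 2*(-5))) = -(-600)*(1 - 10) = -(-600)*(-9) = -120*45 = -5400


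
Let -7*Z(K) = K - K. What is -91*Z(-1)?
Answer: 0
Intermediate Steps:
Z(K) = 0 (Z(K) = -(K - K)/7 = -⅐*0 = 0)
-91*Z(-1) = -91*0 = 0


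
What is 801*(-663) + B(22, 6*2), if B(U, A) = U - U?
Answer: -531063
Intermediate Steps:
B(U, A) = 0
801*(-663) + B(22, 6*2) = 801*(-663) + 0 = -531063 + 0 = -531063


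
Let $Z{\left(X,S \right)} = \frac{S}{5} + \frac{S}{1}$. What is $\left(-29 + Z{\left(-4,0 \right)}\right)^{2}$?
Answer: $841$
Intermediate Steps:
$Z{\left(X,S \right)} = \frac{6 S}{5}$ ($Z{\left(X,S \right)} = S \frac{1}{5} + S 1 = \frac{S}{5} + S = \frac{6 S}{5}$)
$\left(-29 + Z{\left(-4,0 \right)}\right)^{2} = \left(-29 + \frac{6}{5} \cdot 0\right)^{2} = \left(-29 + 0\right)^{2} = \left(-29\right)^{2} = 841$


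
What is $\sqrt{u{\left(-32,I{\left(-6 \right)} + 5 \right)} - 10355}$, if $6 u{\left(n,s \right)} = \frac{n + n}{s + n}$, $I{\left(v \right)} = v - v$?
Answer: $\frac{i \sqrt{838723}}{9} \approx 101.76 i$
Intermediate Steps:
$I{\left(v \right)} = 0$
$u{\left(n,s \right)} = \frac{n}{3 \left(n + s\right)}$ ($u{\left(n,s \right)} = \frac{\left(n + n\right) \frac{1}{s + n}}{6} = \frac{2 n \frac{1}{n + s}}{6} = \frac{n}{3 \left(n + s\right)}$)
$\sqrt{u{\left(-32,I{\left(-6 \right)} + 5 \right)} - 10355} = \sqrt{\frac{1}{3} \left(-32\right) \frac{1}{-32 + \left(0 + 5\right)} - 10355} = \sqrt{\frac{1}{3} \left(-32\right) \frac{1}{-32 + 5} - 10355} = \sqrt{\frac{1}{3} \left(-32\right) \frac{1}{-27} - 10355} = \sqrt{\frac{1}{3} \left(-32\right) \left(- \frac{1}{27}\right) - 10355} = \sqrt{\frac{32}{81} - 10355} = \sqrt{- \frac{838723}{81}} = \frac{i \sqrt{838723}}{9}$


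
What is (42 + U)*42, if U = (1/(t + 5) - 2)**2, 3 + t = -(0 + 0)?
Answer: 3717/2 ≈ 1858.5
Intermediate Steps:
t = -3 (t = -3 - (0 + 0) = -3 - 1*0 = -3 + 0 = -3)
U = 9/4 (U = (1/(-3 + 5) - 2)**2 = (1/2 - 2)**2 = (-3/2)**2 = 9/4 ≈ 2.2500)
(42 + U)*42 = (42 + 9/4)*42 = (177/4)*42 = 3717/2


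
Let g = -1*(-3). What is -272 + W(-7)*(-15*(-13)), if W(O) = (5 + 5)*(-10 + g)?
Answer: -13922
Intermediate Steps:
g = 3
W(O) = -70 (W(O) = (5 + 5)*(-10 + 3) = 10*(-7) = -70)
-272 + W(-7)*(-15*(-13)) = -272 - (-1050)*(-13) = -272 - 70*195 = -272 - 13650 = -13922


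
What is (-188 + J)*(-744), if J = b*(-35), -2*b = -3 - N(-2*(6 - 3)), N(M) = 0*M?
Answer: 178932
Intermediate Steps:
N(M) = 0
b = 3/2 (b = -(-3 - 1*0)/2 = -(-3 + 0)/2 = -½*(-3) = 3/2 ≈ 1.5000)
J = -105/2 (J = (3/2)*(-35) = -105/2 ≈ -52.500)
(-188 + J)*(-744) = (-188 - 105/2)*(-744) = -481/2*(-744) = 178932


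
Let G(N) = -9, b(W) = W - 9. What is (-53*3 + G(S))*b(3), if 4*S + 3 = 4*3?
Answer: 1008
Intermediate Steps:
S = 9/4 (S = -¾ + (4*3)/4 = -¾ + (¼)*12 = -¾ + 3 = 9/4 ≈ 2.2500)
b(W) = -9 + W
(-53*3 + G(S))*b(3) = (-53*3 - 9)*(-9 + 3) = (-159 - 9)*(-6) = -168*(-6) = 1008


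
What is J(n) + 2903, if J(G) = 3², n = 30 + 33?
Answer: 2912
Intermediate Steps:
n = 63
J(G) = 9
J(n) + 2903 = 9 + 2903 = 2912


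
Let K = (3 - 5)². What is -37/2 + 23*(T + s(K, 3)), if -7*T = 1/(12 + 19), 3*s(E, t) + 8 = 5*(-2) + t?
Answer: -57985/434 ≈ -133.61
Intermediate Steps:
K = 4 (K = (-2)² = 4)
s(E, t) = -6 + t/3 (s(E, t) = -8/3 + (5*(-2) + t)/3 = -8/3 + (-10 + t)/3 = -8/3 + (-10/3 + t/3) = -6 + t/3)
T = -1/217 (T = -1/(7*(12 + 19)) = -⅐/31 = -⅐*1/31 = -1/217 ≈ -0.0046083)
-37/2 + 23*(T + s(K, 3)) = -37/2 + 23*(-1/217 + (-6 + (⅓)*3)) = -37*½ + 23*(-1/217 + (-6 + 1)) = -37/2 + 23*(-1/217 - 5) = -37/2 + 23*(-1086/217) = -37/2 - 24978/217 = -57985/434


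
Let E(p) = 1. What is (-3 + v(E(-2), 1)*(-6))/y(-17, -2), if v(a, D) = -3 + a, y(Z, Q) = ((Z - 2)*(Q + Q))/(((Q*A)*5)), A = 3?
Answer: -135/38 ≈ -3.5526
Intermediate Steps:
y(Z, Q) = -4/15 + 2*Z/15 (y(Z, Q) = ((Z - 2)*(Q + Q))/(((Q*3)*5)) = ((-2 + Z)*(2*Q))/(((3*Q)*5)) = (2*Q*(-2 + Z))/((15*Q)) = (2*Q*(-2 + Z))*(1/(15*Q)) = -4/15 + 2*Z/15)
(-3 + v(E(-2), 1)*(-6))/y(-17, -2) = (-3 + (-3 + 1)*(-6))/(-4/15 + (2/15)*(-17)) = (-3 - 2*(-6))/(-4/15 - 34/15) = (-3 + 12)/(-38/15) = 9*(-15/38) = -135/38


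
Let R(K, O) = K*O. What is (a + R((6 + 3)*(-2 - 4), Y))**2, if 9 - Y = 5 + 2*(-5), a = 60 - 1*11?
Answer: 499849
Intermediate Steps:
a = 49 (a = 60 - 11 = 49)
Y = 14 (Y = 9 - (5 + 2*(-5)) = 9 - (5 - 10) = 9 - 1*(-5) = 9 + 5 = 14)
(a + R((6 + 3)*(-2 - 4), Y))**2 = (49 + ((6 + 3)*(-2 - 4))*14)**2 = (49 + (9*(-6))*14)**2 = (49 - 54*14)**2 = (49 - 756)**2 = (-707)**2 = 499849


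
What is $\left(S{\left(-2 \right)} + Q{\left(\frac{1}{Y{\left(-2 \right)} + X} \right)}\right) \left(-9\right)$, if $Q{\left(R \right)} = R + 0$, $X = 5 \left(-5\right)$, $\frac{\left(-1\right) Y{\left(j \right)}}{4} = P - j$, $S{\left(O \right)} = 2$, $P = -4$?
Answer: $- \frac{297}{17} \approx -17.471$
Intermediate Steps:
$Y{\left(j \right)} = 16 + 4 j$ ($Y{\left(j \right)} = - 4 \left(-4 - j\right) = 16 + 4 j$)
$X = -25$
$Q{\left(R \right)} = R$
$\left(S{\left(-2 \right)} + Q{\left(\frac{1}{Y{\left(-2 \right)} + X} \right)}\right) \left(-9\right) = \left(2 + \frac{1}{\left(16 + 4 \left(-2\right)\right) - 25}\right) \left(-9\right) = \left(2 + \frac{1}{\left(16 - 8\right) - 25}\right) \left(-9\right) = \left(2 + \frac{1}{8 - 25}\right) \left(-9\right) = \left(2 + \frac{1}{-17}\right) \left(-9\right) = \left(2 - \frac{1}{17}\right) \left(-9\right) = \frac{33}{17} \left(-9\right) = - \frac{297}{17}$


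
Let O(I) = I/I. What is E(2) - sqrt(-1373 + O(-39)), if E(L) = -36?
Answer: -36 - 14*I*sqrt(7) ≈ -36.0 - 37.041*I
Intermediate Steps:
O(I) = 1
E(2) - sqrt(-1373 + O(-39)) = -36 - sqrt(-1373 + 1) = -36 - sqrt(-1372) = -36 - 14*I*sqrt(7)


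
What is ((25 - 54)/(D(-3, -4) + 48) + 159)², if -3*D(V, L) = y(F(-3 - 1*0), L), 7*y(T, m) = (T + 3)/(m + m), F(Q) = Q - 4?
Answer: 101867573889/4060225 ≈ 25089.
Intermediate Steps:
F(Q) = -4 + Q
y(T, m) = (3 + T)/(14*m) (y(T, m) = ((T + 3)/(m + m))/7 = ((3 + T)/((2*m)))/7 = ((3 + T)*(1/(2*m)))/7 = ((3 + T)/(2*m))/7 = (3 + T)/(14*m))
D(V, L) = 2/(21*L) (D(V, L) = -(3 + (-4 + (-3 - 1*0)))/(42*L) = -(3 + (-4 + (-3 + 0)))/(42*L) = -(3 + (-4 - 3))/(42*L) = -(3 - 7)/(42*L) = -(-4)/(42*L) = -(-2)/(21*L) = 2/(21*L))
((25 - 54)/(D(-3, -4) + 48) + 159)² = ((25 - 54)/((2/21)/(-4) + 48) + 159)² = (-29/((2/21)*(-¼) + 48) + 159)² = (-29/(-1/42 + 48) + 159)² = (-29/2015/42 + 159)² = (-29*42/2015 + 159)² = (-1218/2015 + 159)² = (319167/2015)² = 101867573889/4060225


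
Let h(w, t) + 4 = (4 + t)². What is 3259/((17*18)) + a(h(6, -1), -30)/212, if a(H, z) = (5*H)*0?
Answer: 3259/306 ≈ 10.650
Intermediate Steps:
h(w, t) = -4 + (4 + t)²
a(H, z) = 0
3259/((17*18)) + a(h(6, -1), -30)/212 = 3259/((17*18)) + 0/212 = 3259/306 + 0*(1/212) = 3259*(1/306) + 0 = 3259/306 + 0 = 3259/306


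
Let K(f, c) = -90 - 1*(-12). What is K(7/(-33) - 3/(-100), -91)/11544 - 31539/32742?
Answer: -783419/807636 ≈ -0.97001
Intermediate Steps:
K(f, c) = -78 (K(f, c) = -90 + 12 = -78)
K(7/(-33) - 3/(-100), -91)/11544 - 31539/32742 = -78/11544 - 31539/32742 = -78*1/11544 - 31539*1/32742 = -1/148 - 10513/10914 = -783419/807636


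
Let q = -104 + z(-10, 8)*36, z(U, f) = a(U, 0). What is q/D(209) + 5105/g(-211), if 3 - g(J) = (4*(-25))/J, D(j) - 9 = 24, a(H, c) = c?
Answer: 35490683/17589 ≈ 2017.8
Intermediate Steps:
z(U, f) = 0
D(j) = 33 (D(j) = 9 + 24 = 33)
g(J) = 3 + 100/J (g(J) = 3 - 4*(-25)/J = 3 - (-100)/J = 3 + 100/J)
q = -104 (q = -104 + 0*36 = -104 + 0 = -104)
q/D(209) + 5105/g(-211) = -104/33 + 5105/(3 + 100/(-211)) = -104*1/33 + 5105/(3 + 100*(-1/211)) = -104/33 + 5105/(3 - 100/211) = -104/33 + 5105/(533/211) = -104/33 + 5105*(211/533) = -104/33 + 1077155/533 = 35490683/17589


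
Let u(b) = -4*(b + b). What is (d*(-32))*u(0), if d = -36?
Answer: 0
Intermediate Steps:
u(b) = -8*b
(d*(-32))*u(0) = (-36*(-32))*(-8*0) = 1152*0 = 0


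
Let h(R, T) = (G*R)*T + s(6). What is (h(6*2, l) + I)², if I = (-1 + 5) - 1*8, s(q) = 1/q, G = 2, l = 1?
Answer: 14641/36 ≈ 406.69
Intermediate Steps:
s(q) = 1/q
h(R, T) = ⅙ + 2*R*T (h(R, T) = (2*R)*T + 1/6 = 2*R*T + ⅙ = ⅙ + 2*R*T)
I = -4 (I = 4 - 8 = -4)
(h(6*2, l) + I)² = ((⅙ + 2*(6*2)*1) - 4)² = ((⅙ + 2*12*1) - 4)² = ((⅙ + 24) - 4)² = (145/6 - 4)² = (121/6)² = 14641/36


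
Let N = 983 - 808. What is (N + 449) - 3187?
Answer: -2563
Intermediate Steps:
N = 175
(N + 449) - 3187 = (175 + 449) - 3187 = 624 - 3187 = -2563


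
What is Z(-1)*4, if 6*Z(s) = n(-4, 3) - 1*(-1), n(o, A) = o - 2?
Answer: -10/3 ≈ -3.3333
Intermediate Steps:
n(o, A) = -2 + o
Z(s) = -5/6 (Z(s) = ((-2 - 4) - 1*(-1))/6 = (-6 + 1)/6 = (1/6)*(-5) = -5/6)
Z(-1)*4 = -5/6*4 = -10/3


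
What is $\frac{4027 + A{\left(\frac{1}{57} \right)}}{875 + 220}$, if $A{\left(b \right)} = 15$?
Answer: $\frac{4042}{1095} \approx 3.6913$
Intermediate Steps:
$\frac{4027 + A{\left(\frac{1}{57} \right)}}{875 + 220} = \frac{4027 + 15}{875 + 220} = \frac{4042}{1095}$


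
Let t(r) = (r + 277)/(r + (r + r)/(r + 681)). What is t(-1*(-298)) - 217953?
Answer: -63715381189/292338 ≈ -2.1795e+5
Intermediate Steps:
t(r) = (277 + r)/(r + 2*r/(681 + r)) (t(r) = (277 + r)/(r + (2*r)/(681 + r)) = (277 + r)/(r + 2*r/(681 + r)))
t(-1*(-298)) - 217953 = (188637 + (-1*(-298))**2 + 958*(-1*(-298)))/(((-1*(-298)))*(683 - 1*(-298))) - 217953 = (188637 + 298**2 + 958*298)/(298*(683 + 298)) - 217953 = (1/298)*(188637 + 88804 + 285484)/981 - 217953 = (1/298)*(1/981)*562925 - 217953 = 562925/292338 - 217953 = -63715381189/292338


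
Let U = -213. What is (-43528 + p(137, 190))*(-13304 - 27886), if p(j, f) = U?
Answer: 1801691790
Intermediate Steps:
p(j, f) = -213
(-43528 + p(137, 190))*(-13304 - 27886) = (-43528 - 213)*(-13304 - 27886) = -43741*(-41190) = 1801691790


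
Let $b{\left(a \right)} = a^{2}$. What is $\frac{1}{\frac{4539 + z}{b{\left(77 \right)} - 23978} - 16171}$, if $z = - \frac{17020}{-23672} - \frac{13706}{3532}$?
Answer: $- \frac{47158373053}{762609901865215} \approx -6.1838 \cdot 10^{-5}$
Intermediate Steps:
$z = - \frac{8260431}{2612797}$ ($z = \left(-17020\right) \left(- \frac{1}{23672}\right) - \frac{6853}{1766} = \frac{4255}{5918} - \frac{6853}{1766} = - \frac{8260431}{2612797} \approx -3.1615$)
$\frac{1}{\frac{4539 + z}{b{\left(77 \right)} - 23978} - 16171} = \frac{1}{\frac{4539 - \frac{8260431}{2612797}}{77^{2} - 23978} - 16171} = \frac{1}{\frac{11851225152}{2612797 \left(5929 - 23978\right)} - 16171} = \frac{1}{\frac{11851225152}{2612797 \left(-18049\right)} - 16171} = \frac{1}{\frac{11851225152}{2612797} \left(- \frac{1}{18049}\right) - 16171} = \frac{1}{- \frac{11851225152}{47158373053} - 16171} = \frac{1}{- \frac{762609901865215}{47158373053}} = - \frac{47158373053}{762609901865215}$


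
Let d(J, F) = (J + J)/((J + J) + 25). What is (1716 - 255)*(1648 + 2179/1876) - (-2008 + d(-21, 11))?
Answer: 76905341543/31892 ≈ 2.4114e+6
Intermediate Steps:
d(J, F) = 2*J/(25 + 2*J) (d(J, F) = (2*J)/(2*J + 25) = (2*J)/(25 + 2*J) = 2*J/(25 + 2*J))
(1716 - 255)*(1648 + 2179/1876) - (-2008 + d(-21, 11)) = (1716 - 255)*(1648 + 2179/1876) - (-2008 + 2*(-21)/(25 + 2*(-21))) = 1461*(1648 + 2179*(1/1876)) - (-2008 + 2*(-21)/(25 - 42)) = 1461*(1648 + 2179/1876) - (-2008 + 2*(-21)/(-17)) = 1461*(3093827/1876) - (-2008 + 2*(-21)*(-1/17)) = 4520081247/1876 - (-2008 + 42/17) = 4520081247/1876 - 1*(-34094/17) = 4520081247/1876 + 34094/17 = 76905341543/31892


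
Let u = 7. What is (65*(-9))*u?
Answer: -4095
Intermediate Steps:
(65*(-9))*u = (65*(-9))*7 = -585*7 = -4095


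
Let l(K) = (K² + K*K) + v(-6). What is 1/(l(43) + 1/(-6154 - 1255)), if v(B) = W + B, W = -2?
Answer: 7409/27339209 ≈ 0.00027100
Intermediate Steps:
v(B) = -2 + B
l(K) = -8 + 2*K² (l(K) = (K² + K*K) + (-2 - 6) = (K² + K²) - 8 = 2*K² - 8 = -8 + 2*K²)
1/(l(43) + 1/(-6154 - 1255)) = 1/((-8 + 2*43²) + 1/(-6154 - 1255)) = 1/((-8 + 2*1849) + 1/(-7409)) = 1/((-8 + 3698) - 1/7409) = 1/(3690 - 1/7409) = 1/(27339209/7409) = 7409/27339209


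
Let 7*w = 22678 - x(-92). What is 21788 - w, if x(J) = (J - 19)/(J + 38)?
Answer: 2337121/126 ≈ 18549.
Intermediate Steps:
x(J) = (-19 + J)/(38 + J)
w = 408167/126 (w = (22678 - (-19 - 92)/(38 - 92))/7 = (22678 - (-111)/(-54))/7 = (22678 - (-1)*(-111)/54)/7 = (22678 - 1*37/18)/7 = (22678 - 37/18)/7 = (⅐)*(408167/18) = 408167/126 ≈ 3239.4)
21788 - w = 21788 - 1*408167/126 = 21788 - 408167/126 = 2337121/126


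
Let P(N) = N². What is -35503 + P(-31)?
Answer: -34542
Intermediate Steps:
-35503 + P(-31) = -35503 + (-31)² = -35503 + 961 = -34542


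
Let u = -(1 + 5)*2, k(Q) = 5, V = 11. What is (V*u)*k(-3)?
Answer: -660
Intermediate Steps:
u = -12 (u = -1*6*2 = -6*2 = -12)
(V*u)*k(-3) = (11*(-12))*5 = -132*5 = -660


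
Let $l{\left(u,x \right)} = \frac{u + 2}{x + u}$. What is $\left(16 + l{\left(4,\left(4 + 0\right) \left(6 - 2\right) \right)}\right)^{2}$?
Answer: $\frac{26569}{100} \approx 265.69$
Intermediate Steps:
$l{\left(u,x \right)} = \frac{2 + u}{u + x}$
$\left(16 + l{\left(4,\left(4 + 0\right) \left(6 - 2\right) \right)}\right)^{2} = \left(16 + \frac{2 + 4}{4 + \left(4 + 0\right) \left(6 - 2\right)}\right)^{2} = \left(16 + \frac{1}{4 + 4 \cdot 4} \cdot 6\right)^{2} = \left(16 + \frac{1}{4 + 16} \cdot 6\right)^{2} = \left(16 + \frac{1}{20} \cdot 6\right)^{2} = \left(16 + \frac{3}{10}\right)^{2} = \left(\frac{163}{10}\right)^{2} = \frac{26569}{100}$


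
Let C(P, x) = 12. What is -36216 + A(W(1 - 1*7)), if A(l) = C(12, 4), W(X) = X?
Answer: -36204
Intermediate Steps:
A(l) = 12
-36216 + A(W(1 - 1*7)) = -36216 + 12 = -36204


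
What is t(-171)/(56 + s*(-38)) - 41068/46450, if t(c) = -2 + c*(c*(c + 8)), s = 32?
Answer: 22134629937/5388200 ≈ 4108.0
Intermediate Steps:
t(c) = -2 + c²*(8 + c) (t(c) = -2 + c*(c*(8 + c)) = -2 + c²*(8 + c))
t(-171)/(56 + s*(-38)) - 41068/46450 = (-2 + (-171)³ + 8*(-171)²)/(56 + 32*(-38)) - 41068/46450 = (-2 - 5000211 + 8*29241)/(56 - 1216) - 41068*1/46450 = (-2 - 5000211 + 233928)/(-1160) - 20534/23225 = -4766285*(-1/1160) - 20534/23225 = 953257/232 - 20534/23225 = 22134629937/5388200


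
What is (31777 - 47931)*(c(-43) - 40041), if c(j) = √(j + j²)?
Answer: 646822314 - 16154*√1806 ≈ 6.4614e+8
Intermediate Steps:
(31777 - 47931)*(c(-43) - 40041) = (31777 - 47931)*(√(-43*(1 - 43)) - 40041) = -16154*(√(-43*(-42)) - 40041) = -16154*(√1806 - 40041) = -16154*(-40041 + √1806) = 646822314 - 16154*√1806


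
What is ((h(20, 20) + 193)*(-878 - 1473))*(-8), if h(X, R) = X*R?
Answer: 11153144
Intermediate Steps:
h(X, R) = R*X
((h(20, 20) + 193)*(-878 - 1473))*(-8) = ((20*20 + 193)*(-878 - 1473))*(-8) = ((400 + 193)*(-2351))*(-8) = (593*(-2351))*(-8) = -1394143*(-8) = 11153144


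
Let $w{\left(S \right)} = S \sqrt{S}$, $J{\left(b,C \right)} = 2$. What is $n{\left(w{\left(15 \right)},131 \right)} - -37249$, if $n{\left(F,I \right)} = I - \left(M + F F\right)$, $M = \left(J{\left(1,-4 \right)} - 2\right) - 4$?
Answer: $34009$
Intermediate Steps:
$w{\left(S \right)} = S^{\frac{3}{2}}$
$M = -4$ ($M = \left(2 - 2\right) - 4 = 0 - 4 = -4$)
$n{\left(F,I \right)} = 4 + I - F^{2}$ ($n{\left(F,I \right)} = I - \left(-4 + F F\right) = I - \left(-4 + F^{2}\right) = 4 + I - F^{2}$)
$n{\left(w{\left(15 \right)},131 \right)} - -37249 = \left(4 + 131 - \left(15^{\frac{3}{2}}\right)^{2}\right) - -37249 = \left(4 + 131 - \left(15 \sqrt{15}\right)^{2}\right) + 37249 = \left(4 + 131 - 3375\right) + 37249 = -3240 + 37249 = 34009$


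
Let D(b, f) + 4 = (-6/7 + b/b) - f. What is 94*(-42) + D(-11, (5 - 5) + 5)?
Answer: -27698/7 ≈ -3956.9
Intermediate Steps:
D(b, f) = -27/7 - f (D(b, f) = -4 + ((-6/7 + b/b) - f) = -4 + ((-6*⅐ + 1) - f) = -4 + ((-6/7 + 1) - f) = -4 + (⅐ - f) = -27/7 - f)
94*(-42) + D(-11, (5 - 5) + 5) = 94*(-42) + (-27/7 - ((5 - 5) + 5)) = -3948 + (-27/7 - (0 + 5)) = -3948 + (-27/7 - 1*5) = -3948 + (-27/7 - 5) = -3948 - 62/7 = -27698/7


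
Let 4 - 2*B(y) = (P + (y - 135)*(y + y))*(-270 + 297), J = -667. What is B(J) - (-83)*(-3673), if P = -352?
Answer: -14743323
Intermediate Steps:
B(y) = 4754 - 27*y*(-135 + y) (B(y) = 2 - (-352 + (y - 135)*(y + y))*(-270 + 297)/2 = 2 - (-352 + (-135 + y)*(2*y))*27/2 = 2 - (-352 + 2*y*(-135 + y))*27/2 = 2 - (-9504 + 54*y*(-135 + y))/2 = 2 + (4752 - 27*y*(-135 + y)) = 4754 - 27*y*(-135 + y))
B(J) - (-83)*(-3673) = (4754 - 27*(-667)² + 3645*(-667)) - (-83)*(-3673) = (4754 - 27*444889 - 2431215) - 1*304859 = (4754 - 12012003 - 2431215) - 304859 = -14438464 - 304859 = -14743323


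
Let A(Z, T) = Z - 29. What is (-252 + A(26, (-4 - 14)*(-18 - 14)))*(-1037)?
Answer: 264435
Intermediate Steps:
A(Z, T) = -29 + Z
(-252 + A(26, (-4 - 14)*(-18 - 14)))*(-1037) = (-252 + (-29 + 26))*(-1037) = (-252 - 3)*(-1037) = -255*(-1037) = 264435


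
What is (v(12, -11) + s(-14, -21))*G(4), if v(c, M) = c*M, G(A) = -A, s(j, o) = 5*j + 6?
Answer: 784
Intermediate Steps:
s(j, o) = 6 + 5*j
v(c, M) = M*c
(v(12, -11) + s(-14, -21))*G(4) = (-11*12 + (6 + 5*(-14)))*(-1*4) = (-132 + (6 - 70))*(-4) = (-132 - 64)*(-4) = -196*(-4) = 784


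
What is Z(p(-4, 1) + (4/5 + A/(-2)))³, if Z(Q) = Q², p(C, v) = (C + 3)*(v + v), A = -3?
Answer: 729/1000000 ≈ 0.00072900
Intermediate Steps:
p(C, v) = 2*v*(3 + C) (p(C, v) = (3 + C)*(2*v) = 2*v*(3 + C))
Z(p(-4, 1) + (4/5 + A/(-2)))³ = ((2*1*(3 - 4) + (4/5 - 3/(-2)))²)³ = ((2*1*(-1) + (4*(⅕) - 3*(-½)))²)³ = ((-2 + (⅘ + 3/2))²)³ = ((-2 + 23/10)²)³ = ((3/10)²)³ = (9/100)³ = 729/1000000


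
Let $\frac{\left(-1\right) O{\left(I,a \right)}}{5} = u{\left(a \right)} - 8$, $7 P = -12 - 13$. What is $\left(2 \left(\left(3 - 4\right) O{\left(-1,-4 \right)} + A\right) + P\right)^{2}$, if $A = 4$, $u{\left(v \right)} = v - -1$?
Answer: $\frac{546121}{49} \approx 11145.0$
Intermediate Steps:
$P = - \frac{25}{7}$ ($P = \frac{-12 - 13}{7} = \frac{1}{7} \left(-25\right) = - \frac{25}{7} \approx -3.5714$)
$u{\left(v \right)} = 1 + v$ ($u{\left(v \right)} = v + 1 = 1 + v$)
$O{\left(I,a \right)} = 35 - 5 a$ ($O{\left(I,a \right)} = - 5 \left(\left(1 + a\right) - 8\right) = - 5 \left(-7 + a\right) = 35 - 5 a$)
$\left(2 \left(\left(3 - 4\right) O{\left(-1,-4 \right)} + A\right) + P\right)^{2} = \left(2 \left(\left(3 - 4\right) \left(35 - -20\right) + 4\right) - \frac{25}{7}\right)^{2} = \left(2 \left(- (35 + 20) + 4\right) - \frac{25}{7}\right)^{2} = \left(2 \left(\left(-1\right) 55 + 4\right) - \frac{25}{7}\right)^{2} = \left(2 \left(-55 + 4\right) - \frac{25}{7}\right)^{2} = \left(2 \left(-51\right) - \frac{25}{7}\right)^{2} = \left(-102 - \frac{25}{7}\right)^{2} = \left(- \frac{739}{7}\right)^{2} = \frac{546121}{49}$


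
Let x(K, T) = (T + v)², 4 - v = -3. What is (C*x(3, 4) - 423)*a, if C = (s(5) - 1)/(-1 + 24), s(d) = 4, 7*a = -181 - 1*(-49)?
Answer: 176616/23 ≈ 7679.0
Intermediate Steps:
a = -132/7 (a = (-181 - 1*(-49))/7 = (-181 + 49)/7 = (⅐)*(-132) = -132/7 ≈ -18.857)
v = 7 (v = 4 - 1*(-3) = 4 + 3 = 7)
C = 3/23 (C = (4 - 1)/(-1 + 24) = 3/23 ≈ 0.13043)
x(K, T) = (7 + T)² (x(K, T) = (T + 7)² = (7 + T)²)
(C*x(3, 4) - 423)*a = (3*(7 + 4)²/23 - 423)*(-132/7) = ((3/23)*11² - 423)*(-132/7) = ((3/23)*121 - 423)*(-132/7) = (363/23 - 423)*(-132/7) = -9366/23*(-132/7) = 176616/23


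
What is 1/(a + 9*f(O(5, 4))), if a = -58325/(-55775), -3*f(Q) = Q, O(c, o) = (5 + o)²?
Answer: -2231/539800 ≈ -0.0041330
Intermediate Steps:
f(Q) = -Q/3
a = 2333/2231 (a = -58325*(-1/55775) = 2333/2231 ≈ 1.0457)
1/(a + 9*f(O(5, 4))) = 1/(2333/2231 + 9*(-(5 + 4)²/3)) = 1/(2333/2231 + 9*(-⅓*9²)) = 1/(2333/2231 + 9*(-⅓*81)) = 1/(2333/2231 + 9*(-27)) = 1/(2333/2231 - 243) = 1/(-539800/2231) = -2231/539800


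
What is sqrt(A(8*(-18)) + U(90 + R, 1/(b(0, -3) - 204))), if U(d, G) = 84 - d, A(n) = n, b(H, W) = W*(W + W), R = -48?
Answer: I*sqrt(102) ≈ 10.1*I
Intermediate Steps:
b(H, W) = 2*W**2 (b(H, W) = W*(2*W) = 2*W**2)
sqrt(A(8*(-18)) + U(90 + R, 1/(b(0, -3) - 204))) = sqrt(8*(-18) + (84 - (90 - 48))) = sqrt(-144 + (84 - 1*42)) = sqrt(-144 + (84 - 42)) = sqrt(-144 + 42) = sqrt(-102) = I*sqrt(102)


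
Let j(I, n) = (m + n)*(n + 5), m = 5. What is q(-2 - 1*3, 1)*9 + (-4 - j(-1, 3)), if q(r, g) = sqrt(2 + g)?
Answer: -68 + 9*sqrt(3) ≈ -52.412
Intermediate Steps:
j(I, n) = (5 + n)**2 (j(I, n) = (5 + n)*(n + 5) = (5 + n)*(5 + n) = (5 + n)**2)
q(-2 - 1*3, 1)*9 + (-4 - j(-1, 3)) = sqrt(2 + 1)*9 + (-4 - (25 + 3**2 + 10*3)) = sqrt(3)*9 + (-4 - (25 + 9 + 30)) = 9*sqrt(3) + (-4 - 1*64) = 9*sqrt(3) + (-4 - 64) = 9*sqrt(3) - 68 = -68 + 9*sqrt(3)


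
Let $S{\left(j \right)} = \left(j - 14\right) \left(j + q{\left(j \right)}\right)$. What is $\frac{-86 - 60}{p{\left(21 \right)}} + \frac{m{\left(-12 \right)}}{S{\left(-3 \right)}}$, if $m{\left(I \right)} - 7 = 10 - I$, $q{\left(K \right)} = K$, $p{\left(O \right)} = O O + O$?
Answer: $- \frac{83}{2618} \approx -0.031704$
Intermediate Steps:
$p{\left(O \right)} = O + O^{2}$ ($p{\left(O \right)} = O^{2} + O = O + O^{2}$)
$m{\left(I \right)} = 17 - I$ ($m{\left(I \right)} = 7 - \left(-10 + I\right) = 17 - I$)
$S{\left(j \right)} = 2 j \left(-14 + j\right)$ ($S{\left(j \right)} = \left(j - 14\right) \left(j + j\right) = \left(-14 + j\right) 2 j = 2 j \left(-14 + j\right)$)
$\frac{-86 - 60}{p{\left(21 \right)}} + \frac{m{\left(-12 \right)}}{S{\left(-3 \right)}} = \frac{-86 - 60}{21 \left(1 + 21\right)} + \frac{17 - -12}{2 \left(-3\right) \left(-14 - 3\right)} = \frac{-86 - 60}{21 \cdot 22} + \frac{17 + 12}{2 \left(-3\right) \left(-17\right)} = - \frac{146}{462} + \frac{29}{102} = \left(-146\right) \frac{1}{462} + 29 \cdot \frac{1}{102} = - \frac{73}{231} + \frac{29}{102} = - \frac{83}{2618}$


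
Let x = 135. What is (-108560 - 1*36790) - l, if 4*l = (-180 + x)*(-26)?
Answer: -291285/2 ≈ -1.4564e+5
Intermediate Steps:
l = 585/2 (l = ((-180 + 135)*(-26))/4 = (-45*(-26))/4 = (¼)*1170 = 585/2 ≈ 292.50)
(-108560 - 1*36790) - l = (-108560 - 1*36790) - 1*585/2 = (-108560 - 36790) - 585/2 = -145350 - 585/2 = -291285/2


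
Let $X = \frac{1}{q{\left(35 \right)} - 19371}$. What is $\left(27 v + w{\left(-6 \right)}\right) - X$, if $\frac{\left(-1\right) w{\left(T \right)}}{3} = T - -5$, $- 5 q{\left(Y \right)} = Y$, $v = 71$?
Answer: $\frac{37205761}{19378} \approx 1920.0$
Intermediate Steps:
$q{\left(Y \right)} = - \frac{Y}{5}$
$w{\left(T \right)} = -15 - 3 T$ ($w{\left(T \right)} = - 3 \left(T - -5\right) = - 3 \left(T + 5\right) = - 3 \left(5 + T\right) = -15 - 3 T$)
$X = - \frac{1}{19378}$ ($X = \frac{1}{\left(- \frac{1}{5}\right) 35 - 19371} = \frac{1}{-7 - 19371} = \frac{1}{-19378} = - \frac{1}{19378} \approx -5.1605 \cdot 10^{-5}$)
$\left(27 v + w{\left(-6 \right)}\right) - X = \left(27 \cdot 71 - -3\right) - - \frac{1}{19378} = \left(1917 + \left(-15 + 18\right)\right) + \frac{1}{19378} = \left(1917 + 3\right) + \frac{1}{19378} = 1920 + \frac{1}{19378} = \frac{37205761}{19378}$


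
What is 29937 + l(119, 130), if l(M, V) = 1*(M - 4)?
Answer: 30052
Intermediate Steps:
l(M, V) = -4 + M (l(M, V) = 1*(-4 + M) = -4 + M)
29937 + l(119, 130) = 29937 + (-4 + 119) = 29937 + 115 = 30052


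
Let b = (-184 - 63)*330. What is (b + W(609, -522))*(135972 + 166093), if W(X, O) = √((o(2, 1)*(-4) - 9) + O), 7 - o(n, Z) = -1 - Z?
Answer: -24621318150 + 2718585*I*√7 ≈ -2.4621e+10 + 7.1927e+6*I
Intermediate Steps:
o(n, Z) = 8 + Z (o(n, Z) = 7 - (-1 - Z) = 7 + (1 + Z) = 8 + Z)
b = -81510 (b = -247*330 = -81510)
W(X, O) = √(-45 + O) (W(X, O) = √(((8 + 1)*(-4) - 9) + O) = √((9*(-4) - 9) + O) = √((-36 - 9) + O) = √(-45 + O))
(b + W(609, -522))*(135972 + 166093) = (-81510 + √(-45 - 522))*(135972 + 166093) = (-81510 + √(-567))*302065 = (-81510 + 9*I*√7)*302065 = -24621318150 + 2718585*I*√7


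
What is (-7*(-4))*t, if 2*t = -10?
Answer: -140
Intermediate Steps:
t = -5 (t = (1/2)*(-10) = -5)
(-7*(-4))*t = -7*(-4)*(-5) = 28*(-5) = -140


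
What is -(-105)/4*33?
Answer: 3465/4 ≈ 866.25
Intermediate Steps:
-(-105)/4*33 = -5*(-21/4)*33 = (105/4)*33 = 3465/4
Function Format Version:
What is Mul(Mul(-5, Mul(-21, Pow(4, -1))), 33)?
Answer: Rational(3465, 4) ≈ 866.25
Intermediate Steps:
Mul(Mul(-5, Mul(-21, Pow(4, -1))), 33) = Mul(Mul(-5, Mul(-21, Rational(1, 4))), 33) = Mul(Mul(-5, Rational(-21, 4)), 33) = Mul(Rational(105, 4), 33) = Rational(3465, 4)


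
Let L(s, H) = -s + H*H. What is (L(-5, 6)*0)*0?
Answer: 0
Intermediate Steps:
L(s, H) = H² - s (L(s, H) = -s + H² = H² - s)
(L(-5, 6)*0)*0 = ((6² - 1*(-5))*0)*0 = ((36 + 5)*0)*0 = (41*0)*0 = 0*0 = 0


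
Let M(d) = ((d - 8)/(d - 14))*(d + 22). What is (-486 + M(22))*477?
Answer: -195093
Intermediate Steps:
M(d) = (-8 + d)*(22 + d)/(-14 + d) (M(d) = ((-8 + d)/(-14 + d))*(22 + d) = (-8 + d)*(22 + d)/(-14 + d))
(-486 + M(22))*477 = (-486 + (-176 + 22² + 14*22)/(-14 + 22))*477 = (-486 + (-176 + 484 + 308)/8)*477 = (-486 + (⅛)*616)*477 = (-486 + 77)*477 = -409*477 = -195093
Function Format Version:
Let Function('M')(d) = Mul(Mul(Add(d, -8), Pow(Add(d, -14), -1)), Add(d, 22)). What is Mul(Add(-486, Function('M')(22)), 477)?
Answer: -195093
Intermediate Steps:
Function('M')(d) = Mul(Pow(Add(-14, d), -1), Add(-8, d), Add(22, d)) (Function('M')(d) = Mul(Mul(Add(-8, d), Pow(Add(-14, d), -1)), Add(22, d)) = Mul(Mul(Pow(Add(-14, d), -1), Add(-8, d)), Add(22, d)) = Mul(Pow(Add(-14, d), -1), Add(-8, d), Add(22, d)))
Mul(Add(-486, Function('M')(22)), 477) = Mul(Add(-486, Mul(Pow(Add(-14, 22), -1), Add(-176, Pow(22, 2), Mul(14, 22)))), 477) = Mul(Add(-486, Mul(Pow(8, -1), Add(-176, 484, 308))), 477) = Mul(Add(-486, Mul(Rational(1, 8), 616)), 477) = Mul(Add(-486, 77), 477) = Mul(-409, 477) = -195093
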